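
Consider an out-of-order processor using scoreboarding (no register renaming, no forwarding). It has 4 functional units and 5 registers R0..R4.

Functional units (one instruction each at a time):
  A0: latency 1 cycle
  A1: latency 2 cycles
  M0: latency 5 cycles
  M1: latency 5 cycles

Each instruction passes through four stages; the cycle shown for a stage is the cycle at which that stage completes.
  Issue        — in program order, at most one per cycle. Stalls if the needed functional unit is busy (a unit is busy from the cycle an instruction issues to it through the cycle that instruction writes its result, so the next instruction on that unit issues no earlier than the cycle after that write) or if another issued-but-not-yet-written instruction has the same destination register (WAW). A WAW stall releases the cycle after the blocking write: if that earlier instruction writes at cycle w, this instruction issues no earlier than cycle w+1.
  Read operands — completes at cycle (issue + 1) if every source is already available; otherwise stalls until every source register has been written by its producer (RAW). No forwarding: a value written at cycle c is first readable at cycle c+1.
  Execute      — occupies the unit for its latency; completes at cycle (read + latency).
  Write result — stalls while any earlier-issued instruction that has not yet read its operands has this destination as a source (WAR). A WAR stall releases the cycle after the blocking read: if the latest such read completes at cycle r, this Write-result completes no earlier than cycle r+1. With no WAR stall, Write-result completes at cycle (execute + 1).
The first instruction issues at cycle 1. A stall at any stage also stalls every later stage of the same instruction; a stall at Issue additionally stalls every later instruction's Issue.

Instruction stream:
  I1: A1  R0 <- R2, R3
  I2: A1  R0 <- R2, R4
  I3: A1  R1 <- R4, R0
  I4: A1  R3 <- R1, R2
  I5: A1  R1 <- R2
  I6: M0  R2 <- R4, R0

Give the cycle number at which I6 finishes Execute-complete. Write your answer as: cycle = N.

c1: I1 issues→A1
c2: I1 reads
c4: I1 exec-done
c5: I1 writes R0
c6: I2 issues→A1
c7: I2 reads
c9: I2 exec-done
c10: I2 writes R0
c11: I3 issues→A1
c12: I3 reads
c14: I3 exec-done
c15: I3 writes R1
c16: I4 issues→A1
c17: I4 reads
c19: I4 exec-done
c20: I4 writes R3
c21: I5 issues→A1
c22: I5 reads | I6 issues→M0
c23: I6 reads
c24: I5 exec-done
c25: I5 writes R1
c28: I6 exec-done
c29: I6 writes R2

cycle = 28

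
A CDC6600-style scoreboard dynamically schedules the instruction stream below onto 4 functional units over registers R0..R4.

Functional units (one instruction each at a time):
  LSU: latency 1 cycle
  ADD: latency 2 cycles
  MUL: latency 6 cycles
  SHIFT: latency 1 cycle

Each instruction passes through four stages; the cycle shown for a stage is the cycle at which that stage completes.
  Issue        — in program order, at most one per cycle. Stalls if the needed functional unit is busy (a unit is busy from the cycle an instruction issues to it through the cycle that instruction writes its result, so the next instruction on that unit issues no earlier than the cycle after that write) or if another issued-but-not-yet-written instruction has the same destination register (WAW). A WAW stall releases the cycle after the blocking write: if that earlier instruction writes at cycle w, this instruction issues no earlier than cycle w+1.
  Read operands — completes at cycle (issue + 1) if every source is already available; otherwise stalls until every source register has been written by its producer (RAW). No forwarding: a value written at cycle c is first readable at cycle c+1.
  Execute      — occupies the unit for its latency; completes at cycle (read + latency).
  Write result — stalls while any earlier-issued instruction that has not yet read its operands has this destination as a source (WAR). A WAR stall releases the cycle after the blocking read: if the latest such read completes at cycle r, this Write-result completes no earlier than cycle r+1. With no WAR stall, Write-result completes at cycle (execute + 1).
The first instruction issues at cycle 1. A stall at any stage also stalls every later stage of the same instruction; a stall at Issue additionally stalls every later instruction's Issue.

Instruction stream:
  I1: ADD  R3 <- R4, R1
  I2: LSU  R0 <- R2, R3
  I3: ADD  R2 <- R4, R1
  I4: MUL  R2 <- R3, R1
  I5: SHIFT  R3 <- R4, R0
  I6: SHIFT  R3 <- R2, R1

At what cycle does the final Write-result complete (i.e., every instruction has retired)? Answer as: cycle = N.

c1: I1→ADD
c2: I1 RO | I2→LSU
c4: I1 EX
c5: I1 WR R3
c6: I2 RO | I3→ADD
c7: I2 EX | I3 RO
c8: I2 WR R0
c9: I3 EX
c10: I3 WR R2
c11: I4→MUL
c12: I4 RO | I5→SHIFT
c13: I5 RO
c14: I5 EX
c15: I5 WR R3
c16: I6→SHIFT
c18: I4 EX
c19: I4 WR R2
c20: I6 RO
c21: I6 EX
c22: I6 WR R3

cycle = 22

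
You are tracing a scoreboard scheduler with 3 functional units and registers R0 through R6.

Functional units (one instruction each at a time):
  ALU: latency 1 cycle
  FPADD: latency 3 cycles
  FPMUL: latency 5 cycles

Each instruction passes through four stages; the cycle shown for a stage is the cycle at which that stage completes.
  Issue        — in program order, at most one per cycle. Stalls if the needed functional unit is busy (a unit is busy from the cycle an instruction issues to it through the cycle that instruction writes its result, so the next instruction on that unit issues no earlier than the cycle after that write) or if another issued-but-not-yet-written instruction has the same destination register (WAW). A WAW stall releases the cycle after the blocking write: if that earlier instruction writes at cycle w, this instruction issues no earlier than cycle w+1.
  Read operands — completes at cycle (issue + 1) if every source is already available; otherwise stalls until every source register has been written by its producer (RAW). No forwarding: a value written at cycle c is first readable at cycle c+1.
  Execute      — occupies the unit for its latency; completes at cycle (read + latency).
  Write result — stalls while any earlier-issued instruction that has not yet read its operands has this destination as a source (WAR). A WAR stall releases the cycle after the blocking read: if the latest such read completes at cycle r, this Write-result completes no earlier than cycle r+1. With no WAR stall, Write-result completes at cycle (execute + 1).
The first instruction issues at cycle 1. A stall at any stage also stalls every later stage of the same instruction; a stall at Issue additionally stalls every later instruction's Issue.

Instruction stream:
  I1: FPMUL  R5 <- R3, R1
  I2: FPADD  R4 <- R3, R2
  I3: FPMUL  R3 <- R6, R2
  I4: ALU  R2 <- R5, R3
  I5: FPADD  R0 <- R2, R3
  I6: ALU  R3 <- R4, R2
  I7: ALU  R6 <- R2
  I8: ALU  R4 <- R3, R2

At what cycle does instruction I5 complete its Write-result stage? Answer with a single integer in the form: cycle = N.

I1: IS=1 RO=2 EX=7 WR=8
I2: IS=2 RO=3 EX=6 WR=7
I3: IS=9 RO=10 EX=15 WR=16  [struct: FPMUL busy until I1 writes@8]
I4: IS=10 RO=17 EX=18 WR=19  [RAW R3: wait I3 write@16]
I5: IS=11 RO=20 EX=23 WR=24  [RAW R2: wait I4 write@19]
I6: IS=20 RO=21 EX=22 WR=23  [struct: ALU busy until I4 writes@19]
I7: IS=24 RO=25 EX=26 WR=27  [struct: ALU busy until I6 writes@23]
I8: IS=28 RO=29 EX=30 WR=31  [struct: ALU busy until I7 writes@27]

cycle = 24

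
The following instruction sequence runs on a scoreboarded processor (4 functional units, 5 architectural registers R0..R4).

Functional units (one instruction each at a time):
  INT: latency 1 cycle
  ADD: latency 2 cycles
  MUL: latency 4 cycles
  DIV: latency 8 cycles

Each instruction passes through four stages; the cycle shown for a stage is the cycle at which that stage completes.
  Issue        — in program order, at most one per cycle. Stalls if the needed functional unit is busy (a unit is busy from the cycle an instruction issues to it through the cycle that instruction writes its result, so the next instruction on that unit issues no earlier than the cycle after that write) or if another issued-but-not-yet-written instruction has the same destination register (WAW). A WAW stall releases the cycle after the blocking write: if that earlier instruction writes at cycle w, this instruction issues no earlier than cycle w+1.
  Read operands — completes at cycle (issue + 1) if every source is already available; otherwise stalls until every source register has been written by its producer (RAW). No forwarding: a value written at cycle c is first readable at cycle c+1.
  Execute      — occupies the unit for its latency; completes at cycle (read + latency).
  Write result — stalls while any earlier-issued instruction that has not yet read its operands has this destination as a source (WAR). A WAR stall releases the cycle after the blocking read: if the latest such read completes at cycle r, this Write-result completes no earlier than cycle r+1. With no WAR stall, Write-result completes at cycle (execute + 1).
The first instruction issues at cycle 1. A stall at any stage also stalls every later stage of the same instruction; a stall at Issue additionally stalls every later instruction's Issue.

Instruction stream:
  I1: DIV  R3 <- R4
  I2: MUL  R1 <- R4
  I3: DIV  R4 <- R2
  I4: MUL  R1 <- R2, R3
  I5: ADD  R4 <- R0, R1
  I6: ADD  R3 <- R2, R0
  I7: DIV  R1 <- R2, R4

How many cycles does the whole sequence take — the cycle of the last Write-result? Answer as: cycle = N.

t=1  I1 issues→DIV
t=2  I1 reads, I2 issues→MUL
t=3  I2 reads
t=7  I2 exec-done
t=8  I2 writes R1
t=10  I1 exec-done
t=11  I1 writes R3
t=12  I3 issues→DIV
t=13  I3 reads, I4 issues→MUL
t=14  I4 reads
t=18  I4 exec-done
t=19  I4 writes R1
t=21  I3 exec-done
t=22  I3 writes R4
t=23  I5 issues→ADD
t=24  I5 reads
t=26  I5 exec-done
t=27  I5 writes R4
t=28  I6 issues→ADD
t=29  I6 reads, I7 issues→DIV
t=30  I7 reads
t=31  I6 exec-done
t=32  I6 writes R3
t=38  I7 exec-done
t=39  I7 writes R1

cycle = 39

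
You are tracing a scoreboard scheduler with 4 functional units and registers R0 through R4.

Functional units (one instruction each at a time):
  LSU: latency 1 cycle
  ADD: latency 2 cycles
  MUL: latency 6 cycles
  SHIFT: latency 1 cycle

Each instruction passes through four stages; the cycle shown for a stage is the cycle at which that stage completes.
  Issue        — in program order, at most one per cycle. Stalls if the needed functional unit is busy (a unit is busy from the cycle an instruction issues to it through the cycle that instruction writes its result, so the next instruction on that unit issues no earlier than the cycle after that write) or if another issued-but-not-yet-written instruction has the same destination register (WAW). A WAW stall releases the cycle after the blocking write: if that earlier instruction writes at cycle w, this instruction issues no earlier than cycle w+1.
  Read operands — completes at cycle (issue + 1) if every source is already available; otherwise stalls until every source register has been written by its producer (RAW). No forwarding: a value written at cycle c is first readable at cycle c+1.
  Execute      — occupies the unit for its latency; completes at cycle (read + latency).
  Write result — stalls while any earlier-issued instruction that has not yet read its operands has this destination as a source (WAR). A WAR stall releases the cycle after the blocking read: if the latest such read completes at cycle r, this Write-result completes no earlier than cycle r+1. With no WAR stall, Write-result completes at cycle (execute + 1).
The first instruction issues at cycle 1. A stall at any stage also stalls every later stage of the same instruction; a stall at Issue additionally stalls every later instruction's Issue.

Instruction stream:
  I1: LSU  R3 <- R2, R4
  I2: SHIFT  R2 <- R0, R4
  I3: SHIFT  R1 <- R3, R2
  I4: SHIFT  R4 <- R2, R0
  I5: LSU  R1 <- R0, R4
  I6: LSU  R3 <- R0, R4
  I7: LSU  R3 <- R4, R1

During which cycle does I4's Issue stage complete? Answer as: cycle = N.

[1] I1 issues→LSU
[2] I1 reads | I2 issues→SHIFT
[3] I1 exec-done | I2 reads
[4] I1 writes R3 | I2 exec-done
[5] I2 writes R2
[6] I3 issues→SHIFT
[7] I3 reads
[8] I3 exec-done
[9] I3 writes R1
[10] I4 issues→SHIFT
[11] I4 reads | I5 issues→LSU
[12] I4 exec-done
[13] I4 writes R4
[14] I5 reads
[15] I5 exec-done
[16] I5 writes R1
[17] I6 issues→LSU
[18] I6 reads
[19] I6 exec-done
[20] I6 writes R3
[21] I7 issues→LSU
[22] I7 reads
[23] I7 exec-done
[24] I7 writes R3

cycle = 10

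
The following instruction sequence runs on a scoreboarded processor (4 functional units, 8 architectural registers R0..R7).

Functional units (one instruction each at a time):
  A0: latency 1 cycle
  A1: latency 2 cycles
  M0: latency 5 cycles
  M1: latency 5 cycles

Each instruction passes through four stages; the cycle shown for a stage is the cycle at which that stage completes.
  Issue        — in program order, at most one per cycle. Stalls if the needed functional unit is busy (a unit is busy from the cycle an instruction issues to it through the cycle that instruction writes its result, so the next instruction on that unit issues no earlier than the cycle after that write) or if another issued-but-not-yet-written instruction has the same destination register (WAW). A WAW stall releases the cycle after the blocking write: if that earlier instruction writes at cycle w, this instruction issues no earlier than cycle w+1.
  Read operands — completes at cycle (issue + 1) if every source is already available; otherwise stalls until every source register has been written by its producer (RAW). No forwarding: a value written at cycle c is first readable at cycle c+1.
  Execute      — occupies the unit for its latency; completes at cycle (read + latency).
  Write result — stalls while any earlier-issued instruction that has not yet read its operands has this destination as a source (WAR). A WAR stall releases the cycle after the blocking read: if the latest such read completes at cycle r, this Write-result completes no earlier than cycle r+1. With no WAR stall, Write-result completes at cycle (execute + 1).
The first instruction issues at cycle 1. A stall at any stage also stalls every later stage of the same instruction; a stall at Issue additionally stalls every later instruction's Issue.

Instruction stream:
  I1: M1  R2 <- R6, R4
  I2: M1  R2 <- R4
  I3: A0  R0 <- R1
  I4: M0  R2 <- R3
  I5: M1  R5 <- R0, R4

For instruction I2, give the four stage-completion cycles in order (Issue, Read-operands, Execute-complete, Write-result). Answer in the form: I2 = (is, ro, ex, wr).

[I1] 1/2/7/8
[I2] 9/10/15/16  (struct: M1 busy until I1 writes@8)
[I3] 10/11/12/13
[I4] 17/18/23/24  (WAW R2: wait I2 write@16)
[I5] 18/19/24/25

I2 = (9, 10, 15, 16)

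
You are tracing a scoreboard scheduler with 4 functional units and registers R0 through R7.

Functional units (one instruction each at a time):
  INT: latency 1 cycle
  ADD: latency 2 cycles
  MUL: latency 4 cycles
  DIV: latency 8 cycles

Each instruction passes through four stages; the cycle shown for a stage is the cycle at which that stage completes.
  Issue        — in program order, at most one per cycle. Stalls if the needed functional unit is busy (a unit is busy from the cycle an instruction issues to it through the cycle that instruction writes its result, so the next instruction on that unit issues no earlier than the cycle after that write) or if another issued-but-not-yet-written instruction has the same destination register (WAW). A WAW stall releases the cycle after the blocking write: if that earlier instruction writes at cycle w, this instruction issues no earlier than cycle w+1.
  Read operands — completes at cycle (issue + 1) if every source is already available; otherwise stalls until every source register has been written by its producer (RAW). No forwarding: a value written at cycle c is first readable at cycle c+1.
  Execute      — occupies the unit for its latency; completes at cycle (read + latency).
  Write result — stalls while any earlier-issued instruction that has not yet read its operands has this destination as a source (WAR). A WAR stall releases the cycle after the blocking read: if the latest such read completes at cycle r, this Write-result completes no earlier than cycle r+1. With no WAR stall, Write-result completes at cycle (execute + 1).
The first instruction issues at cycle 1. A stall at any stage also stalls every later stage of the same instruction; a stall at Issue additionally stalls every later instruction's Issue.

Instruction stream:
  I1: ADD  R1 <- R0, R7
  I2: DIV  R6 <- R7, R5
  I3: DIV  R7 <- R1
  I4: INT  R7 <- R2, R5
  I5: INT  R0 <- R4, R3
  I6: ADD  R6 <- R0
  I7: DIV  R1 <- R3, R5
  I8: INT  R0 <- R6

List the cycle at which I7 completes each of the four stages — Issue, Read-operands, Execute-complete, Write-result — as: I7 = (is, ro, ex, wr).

I7 = (30, 31, 39, 40)

c1: I1→ADD
c2: I1 RO, I2→DIV
c3: I2 RO
c4: I1 EX
c5: I1 WR R1
c11: I2 EX
c12: I2 WR R6
c13: I3→DIV
c14: I3 RO
c22: I3 EX
c23: I3 WR R7
c24: I4→INT
c25: I4 RO
c26: I4 EX
c27: I4 WR R7
c28: I5→INT
c29: I5 RO, I6→ADD
c30: I5 EX, I7→DIV
c31: I5 WR R0, I7 RO
c32: I6 RO, I8→INT
c34: I6 EX
c35: I6 WR R6
c36: I8 RO
c37: I8 EX
c38: I8 WR R0
c39: I7 EX
c40: I7 WR R1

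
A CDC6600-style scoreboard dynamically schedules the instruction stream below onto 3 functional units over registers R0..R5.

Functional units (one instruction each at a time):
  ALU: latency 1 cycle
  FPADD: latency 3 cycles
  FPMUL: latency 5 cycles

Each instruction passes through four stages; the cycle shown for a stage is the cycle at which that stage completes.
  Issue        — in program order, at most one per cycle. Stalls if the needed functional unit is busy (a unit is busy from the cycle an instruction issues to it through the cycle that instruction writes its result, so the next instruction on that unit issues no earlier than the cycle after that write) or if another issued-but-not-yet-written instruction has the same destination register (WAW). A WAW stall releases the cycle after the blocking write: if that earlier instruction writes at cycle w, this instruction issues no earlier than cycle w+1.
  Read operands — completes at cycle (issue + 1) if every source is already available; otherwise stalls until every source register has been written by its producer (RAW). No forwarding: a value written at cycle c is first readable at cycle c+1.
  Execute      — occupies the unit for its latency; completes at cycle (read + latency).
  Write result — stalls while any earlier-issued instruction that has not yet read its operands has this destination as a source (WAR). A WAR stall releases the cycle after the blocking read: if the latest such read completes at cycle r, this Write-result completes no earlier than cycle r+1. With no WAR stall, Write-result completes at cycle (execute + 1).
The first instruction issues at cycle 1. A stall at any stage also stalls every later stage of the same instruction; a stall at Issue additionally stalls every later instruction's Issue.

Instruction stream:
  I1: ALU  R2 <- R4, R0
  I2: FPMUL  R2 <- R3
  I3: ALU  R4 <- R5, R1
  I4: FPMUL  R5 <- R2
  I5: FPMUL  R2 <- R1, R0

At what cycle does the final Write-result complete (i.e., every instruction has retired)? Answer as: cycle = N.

cycle = 28

[1] I1→ALU
[2] I1 RO
[3] I1 EX
[4] I1 WR R2
[5] I2→FPMUL
[6] I2 RO, I3→ALU
[7] I3 RO
[8] I3 EX
[9] I3 WR R4
[11] I2 EX
[12] I2 WR R2
[13] I4→FPMUL
[14] I4 RO
[19] I4 EX
[20] I4 WR R5
[21] I5→FPMUL
[22] I5 RO
[27] I5 EX
[28] I5 WR R2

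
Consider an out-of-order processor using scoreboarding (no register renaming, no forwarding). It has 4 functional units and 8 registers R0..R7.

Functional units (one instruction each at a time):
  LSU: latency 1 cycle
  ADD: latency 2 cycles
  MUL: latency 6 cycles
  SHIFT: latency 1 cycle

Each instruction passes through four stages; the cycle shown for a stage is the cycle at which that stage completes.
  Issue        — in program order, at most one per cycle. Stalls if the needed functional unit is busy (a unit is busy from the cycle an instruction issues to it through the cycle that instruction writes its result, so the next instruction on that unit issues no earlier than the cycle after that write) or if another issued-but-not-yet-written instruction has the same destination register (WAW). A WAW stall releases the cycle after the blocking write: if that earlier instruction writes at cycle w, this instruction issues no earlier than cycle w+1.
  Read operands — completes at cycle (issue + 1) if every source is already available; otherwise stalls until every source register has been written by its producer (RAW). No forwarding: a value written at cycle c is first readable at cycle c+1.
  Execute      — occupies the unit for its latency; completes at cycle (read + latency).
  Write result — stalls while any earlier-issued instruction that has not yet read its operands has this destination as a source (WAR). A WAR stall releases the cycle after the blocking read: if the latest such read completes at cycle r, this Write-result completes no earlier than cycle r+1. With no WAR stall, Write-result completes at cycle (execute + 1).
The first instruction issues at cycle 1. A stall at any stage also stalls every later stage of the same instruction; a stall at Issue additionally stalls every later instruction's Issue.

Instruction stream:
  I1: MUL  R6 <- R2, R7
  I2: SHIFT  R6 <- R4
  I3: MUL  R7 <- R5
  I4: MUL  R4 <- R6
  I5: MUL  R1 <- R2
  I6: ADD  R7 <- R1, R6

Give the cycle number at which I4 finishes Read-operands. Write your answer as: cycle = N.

cycle = 21

1) issue 1, read 2, done 8, write 9
2) issue 10, read 11, done 12, write 13  <WAW R6: wait I1 write@9>
3) issue 11, read 12, done 18, write 19
4) issue 20, read 21, done 27, write 28  <struct: MUL busy until I3 writes@19>
5) issue 29, read 30, done 36, write 37  <struct: MUL busy until I4 writes@28>
6) issue 30, read 38, done 40, write 41  <RAW R1: wait I5 write@37>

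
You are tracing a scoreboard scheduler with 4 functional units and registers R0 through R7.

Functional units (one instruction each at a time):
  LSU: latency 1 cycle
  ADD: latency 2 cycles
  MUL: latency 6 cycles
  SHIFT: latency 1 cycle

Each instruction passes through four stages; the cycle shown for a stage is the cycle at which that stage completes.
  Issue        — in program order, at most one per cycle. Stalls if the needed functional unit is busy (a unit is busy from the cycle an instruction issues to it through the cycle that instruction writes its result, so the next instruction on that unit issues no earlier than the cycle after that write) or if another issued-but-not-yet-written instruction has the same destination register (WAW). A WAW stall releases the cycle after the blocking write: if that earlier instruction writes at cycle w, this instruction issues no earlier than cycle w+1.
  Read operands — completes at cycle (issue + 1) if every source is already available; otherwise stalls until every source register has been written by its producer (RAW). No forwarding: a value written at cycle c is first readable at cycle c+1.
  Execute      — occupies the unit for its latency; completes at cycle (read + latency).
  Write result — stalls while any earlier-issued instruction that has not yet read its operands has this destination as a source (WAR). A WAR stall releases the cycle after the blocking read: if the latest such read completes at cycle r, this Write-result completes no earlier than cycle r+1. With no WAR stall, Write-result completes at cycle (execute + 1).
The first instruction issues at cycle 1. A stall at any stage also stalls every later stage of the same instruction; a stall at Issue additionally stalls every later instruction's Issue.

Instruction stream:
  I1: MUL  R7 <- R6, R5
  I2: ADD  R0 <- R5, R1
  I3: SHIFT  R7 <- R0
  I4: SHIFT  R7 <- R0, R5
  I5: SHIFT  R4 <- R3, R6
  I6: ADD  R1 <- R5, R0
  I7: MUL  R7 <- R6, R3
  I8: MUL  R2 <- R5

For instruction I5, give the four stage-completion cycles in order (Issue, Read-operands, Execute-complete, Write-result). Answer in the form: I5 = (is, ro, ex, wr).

c1: I1→MUL
c2: I1 RO | I2→ADD
c3: I2 RO
c5: I2 EX
c6: I2 WR R0
c8: I1 EX
c9: I1 WR R7
c10: I3→SHIFT
c11: I3 RO
c12: I3 EX
c13: I3 WR R7
c14: I4→SHIFT
c15: I4 RO
c16: I4 EX
c17: I4 WR R7
c18: I5→SHIFT
c19: I5 RO | I6→ADD
c20: I5 EX | I6 RO | I7→MUL
c21: I5 WR R4 | I7 RO
c22: I6 EX
c23: I6 WR R1
c27: I7 EX
c28: I7 WR R7
c29: I8→MUL
c30: I8 RO
c36: I8 EX
c37: I8 WR R2

I5 = (18, 19, 20, 21)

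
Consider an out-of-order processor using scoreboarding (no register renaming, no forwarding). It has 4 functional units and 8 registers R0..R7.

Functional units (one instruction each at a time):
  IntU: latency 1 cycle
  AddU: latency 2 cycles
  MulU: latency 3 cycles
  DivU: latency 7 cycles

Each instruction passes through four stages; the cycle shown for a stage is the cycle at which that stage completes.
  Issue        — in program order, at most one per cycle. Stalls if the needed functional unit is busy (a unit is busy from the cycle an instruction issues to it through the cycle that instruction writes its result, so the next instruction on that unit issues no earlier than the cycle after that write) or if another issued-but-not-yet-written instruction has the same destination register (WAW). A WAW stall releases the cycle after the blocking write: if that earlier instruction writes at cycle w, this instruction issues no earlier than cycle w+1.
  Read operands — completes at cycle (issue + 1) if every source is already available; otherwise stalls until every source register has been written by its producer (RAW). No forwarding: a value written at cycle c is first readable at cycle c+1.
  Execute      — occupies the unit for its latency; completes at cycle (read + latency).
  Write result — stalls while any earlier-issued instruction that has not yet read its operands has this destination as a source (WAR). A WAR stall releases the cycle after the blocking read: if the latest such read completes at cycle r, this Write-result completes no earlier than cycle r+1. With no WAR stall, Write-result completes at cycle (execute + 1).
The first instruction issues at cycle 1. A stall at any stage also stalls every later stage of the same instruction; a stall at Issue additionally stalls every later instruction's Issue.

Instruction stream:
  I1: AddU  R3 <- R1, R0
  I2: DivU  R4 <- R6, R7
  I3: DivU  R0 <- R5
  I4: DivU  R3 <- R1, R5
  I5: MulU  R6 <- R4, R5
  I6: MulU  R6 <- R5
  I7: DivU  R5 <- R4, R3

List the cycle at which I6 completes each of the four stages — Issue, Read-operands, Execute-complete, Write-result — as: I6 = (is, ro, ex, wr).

I6 = (29, 30, 33, 34)

[I1] 1/2/4/5
[I2] 2/3/10/11
[I3] 12/13/20/21  (struct: DivU busy until I2 writes@11)
[I4] 22/23/30/31  (struct: DivU busy until I3 writes@21)
[I5] 23/24/27/28
[I6] 29/30/33/34  (struct: MulU busy until I5 writes@28)
[I7] 32/33/40/41  (struct: DivU busy until I4 writes@31)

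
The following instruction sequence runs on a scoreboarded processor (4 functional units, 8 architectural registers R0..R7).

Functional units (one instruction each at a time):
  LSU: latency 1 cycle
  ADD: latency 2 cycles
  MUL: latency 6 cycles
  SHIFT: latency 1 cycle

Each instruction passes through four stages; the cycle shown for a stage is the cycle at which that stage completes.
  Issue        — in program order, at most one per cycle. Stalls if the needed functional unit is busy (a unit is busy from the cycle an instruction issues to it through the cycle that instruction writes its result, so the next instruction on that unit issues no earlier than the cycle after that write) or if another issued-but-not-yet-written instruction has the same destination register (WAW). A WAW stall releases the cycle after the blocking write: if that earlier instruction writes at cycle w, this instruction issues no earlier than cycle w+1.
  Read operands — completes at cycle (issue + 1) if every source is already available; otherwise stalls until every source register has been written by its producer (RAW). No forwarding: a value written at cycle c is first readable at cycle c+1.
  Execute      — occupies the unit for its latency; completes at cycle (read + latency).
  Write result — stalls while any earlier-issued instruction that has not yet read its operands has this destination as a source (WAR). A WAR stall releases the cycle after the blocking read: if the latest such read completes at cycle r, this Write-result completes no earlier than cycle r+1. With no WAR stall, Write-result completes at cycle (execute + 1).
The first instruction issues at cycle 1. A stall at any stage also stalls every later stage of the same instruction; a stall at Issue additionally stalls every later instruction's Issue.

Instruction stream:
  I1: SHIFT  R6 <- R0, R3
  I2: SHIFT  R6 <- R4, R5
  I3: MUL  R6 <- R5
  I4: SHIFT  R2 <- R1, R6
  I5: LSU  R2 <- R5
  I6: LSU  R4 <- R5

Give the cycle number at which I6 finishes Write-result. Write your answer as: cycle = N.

cycle = 28

  I1 | 1 | 2 | 3 | 4
  I2 | 5 | 6 | 7 | 8   struct: SHIFT busy until I1 writes@4
  I3 | 9 | 10 | 16 | 17   WAW R6: wait I2 write@8
  I4 | 10 | 18 | 19 | 20   RAW R6: wait I3 write@17
  I5 | 21 | 22 | 23 | 24   WAW R2: wait I4 write@20
  I6 | 25 | 26 | 27 | 28   struct: LSU busy until I5 writes@24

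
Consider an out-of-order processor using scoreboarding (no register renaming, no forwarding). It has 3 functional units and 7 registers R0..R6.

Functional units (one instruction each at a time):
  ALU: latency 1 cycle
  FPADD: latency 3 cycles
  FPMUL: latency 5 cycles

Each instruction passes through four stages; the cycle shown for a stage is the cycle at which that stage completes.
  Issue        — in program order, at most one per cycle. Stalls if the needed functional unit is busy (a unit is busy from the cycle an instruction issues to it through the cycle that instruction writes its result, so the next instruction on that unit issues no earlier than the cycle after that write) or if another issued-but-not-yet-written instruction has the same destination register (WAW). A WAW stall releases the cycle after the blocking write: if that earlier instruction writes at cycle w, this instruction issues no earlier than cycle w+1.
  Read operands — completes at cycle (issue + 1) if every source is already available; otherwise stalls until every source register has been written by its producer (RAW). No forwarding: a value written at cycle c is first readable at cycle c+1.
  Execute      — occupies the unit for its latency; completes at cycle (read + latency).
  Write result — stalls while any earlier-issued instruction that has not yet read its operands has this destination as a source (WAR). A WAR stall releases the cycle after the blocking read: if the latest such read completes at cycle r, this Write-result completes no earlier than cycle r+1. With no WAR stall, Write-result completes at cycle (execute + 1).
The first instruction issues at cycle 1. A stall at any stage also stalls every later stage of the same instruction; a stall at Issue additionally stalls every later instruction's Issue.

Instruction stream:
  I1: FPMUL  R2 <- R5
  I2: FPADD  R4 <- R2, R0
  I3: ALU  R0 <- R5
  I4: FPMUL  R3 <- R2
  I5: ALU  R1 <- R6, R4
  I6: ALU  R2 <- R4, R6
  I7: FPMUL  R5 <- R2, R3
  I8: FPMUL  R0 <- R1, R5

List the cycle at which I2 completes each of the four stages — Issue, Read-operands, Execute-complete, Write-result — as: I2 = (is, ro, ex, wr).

t=1  I1→FPMUL
t=2  I1 RO | I2→FPADD
t=3  I3→ALU
t=4  I3 RO
t=5  I3 EX
t=7  I1 EX
t=8  I1 WR R2
t=9  I2 RO | I4→FPMUL
t=10  I3 WR R0 | I4 RO
t=11  I5→ALU
t=12  I2 EX
t=13  I2 WR R4
t=14  I5 RO
t=15  I4 EX | I5 EX
t=16  I4 WR R3 | I5 WR R1
t=17  I6→ALU
t=18  I6 RO | I7→FPMUL
t=19  I6 EX
t=20  I6 WR R2
t=21  I7 RO
t=26  I7 EX
t=27  I7 WR R5
t=28  I8→FPMUL
t=29  I8 RO
t=34  I8 EX
t=35  I8 WR R0

I2 = (2, 9, 12, 13)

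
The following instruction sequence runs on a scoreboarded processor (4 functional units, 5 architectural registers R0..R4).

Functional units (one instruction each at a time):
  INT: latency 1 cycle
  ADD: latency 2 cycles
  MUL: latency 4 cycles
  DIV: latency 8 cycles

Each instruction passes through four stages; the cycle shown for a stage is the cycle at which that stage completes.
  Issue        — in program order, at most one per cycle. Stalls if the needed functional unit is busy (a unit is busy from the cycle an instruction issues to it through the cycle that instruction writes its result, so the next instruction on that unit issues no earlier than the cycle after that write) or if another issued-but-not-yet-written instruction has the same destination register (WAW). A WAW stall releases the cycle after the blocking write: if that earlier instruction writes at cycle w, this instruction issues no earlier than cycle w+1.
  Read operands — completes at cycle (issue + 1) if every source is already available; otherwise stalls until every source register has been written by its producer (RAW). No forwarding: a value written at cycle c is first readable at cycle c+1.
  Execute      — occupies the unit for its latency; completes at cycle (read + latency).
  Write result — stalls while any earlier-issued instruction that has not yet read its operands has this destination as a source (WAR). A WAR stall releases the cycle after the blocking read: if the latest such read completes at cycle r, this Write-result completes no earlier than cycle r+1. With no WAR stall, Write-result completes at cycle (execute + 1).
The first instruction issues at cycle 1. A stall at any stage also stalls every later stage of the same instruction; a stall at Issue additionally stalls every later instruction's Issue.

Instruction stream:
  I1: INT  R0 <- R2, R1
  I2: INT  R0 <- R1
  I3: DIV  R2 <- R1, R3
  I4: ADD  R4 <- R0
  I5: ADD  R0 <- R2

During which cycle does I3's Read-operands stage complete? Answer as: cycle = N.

cycle = 7

[I1] 1/2/3/4
[I2] 5/6/7/8  (struct: INT busy until I1 writes@4)
[I3] 6/7/15/16
[I4] 7/9/11/12  (RAW R0: wait I2 write@8)
[I5] 13/17/19/20  (struct: ADD busy until I4 writes@12; RAW R2: wait I3 write@16)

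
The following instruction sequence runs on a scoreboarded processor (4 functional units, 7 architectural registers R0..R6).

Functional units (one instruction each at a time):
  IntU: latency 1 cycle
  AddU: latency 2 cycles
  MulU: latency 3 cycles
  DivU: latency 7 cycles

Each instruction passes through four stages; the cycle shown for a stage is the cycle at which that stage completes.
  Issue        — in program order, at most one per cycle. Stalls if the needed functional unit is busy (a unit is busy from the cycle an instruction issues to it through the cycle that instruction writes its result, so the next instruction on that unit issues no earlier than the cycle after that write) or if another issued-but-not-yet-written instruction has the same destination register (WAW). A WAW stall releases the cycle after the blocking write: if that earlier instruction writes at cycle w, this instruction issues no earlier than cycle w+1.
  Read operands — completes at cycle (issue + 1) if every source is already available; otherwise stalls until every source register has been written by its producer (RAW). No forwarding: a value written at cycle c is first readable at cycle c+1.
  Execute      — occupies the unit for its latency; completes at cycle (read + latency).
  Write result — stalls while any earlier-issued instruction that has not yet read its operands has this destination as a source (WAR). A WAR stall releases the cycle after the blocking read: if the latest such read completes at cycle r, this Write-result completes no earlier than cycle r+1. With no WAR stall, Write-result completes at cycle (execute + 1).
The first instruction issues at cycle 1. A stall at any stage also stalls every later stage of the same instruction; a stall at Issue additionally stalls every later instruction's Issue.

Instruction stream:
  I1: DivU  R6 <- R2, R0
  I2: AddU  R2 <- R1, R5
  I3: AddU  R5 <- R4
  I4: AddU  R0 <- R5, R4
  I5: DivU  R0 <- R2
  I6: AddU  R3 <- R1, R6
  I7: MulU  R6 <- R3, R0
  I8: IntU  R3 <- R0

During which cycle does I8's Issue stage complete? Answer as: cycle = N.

cycle = 23

I1: IS=1 RO=2 EX=9 WR=10
I2: IS=2 RO=3 EX=5 WR=6
I3: IS=7 RO=8 EX=10 WR=11  [struct: AddU busy until I2 writes@6]
I4: IS=12 RO=13 EX=15 WR=16  [struct: AddU busy until I3 writes@11]
I5: IS=17 RO=18 EX=25 WR=26  [WAW R0: wait I4 write@16]
I6: IS=18 RO=19 EX=21 WR=22
I7: IS=19 RO=27 EX=30 WR=31  [RAW R0: wait I5 write@26]
I8: IS=23 RO=27 EX=28 WR=29  [WAW R3: wait I6 write@22; RAW R0: wait I5 write@26]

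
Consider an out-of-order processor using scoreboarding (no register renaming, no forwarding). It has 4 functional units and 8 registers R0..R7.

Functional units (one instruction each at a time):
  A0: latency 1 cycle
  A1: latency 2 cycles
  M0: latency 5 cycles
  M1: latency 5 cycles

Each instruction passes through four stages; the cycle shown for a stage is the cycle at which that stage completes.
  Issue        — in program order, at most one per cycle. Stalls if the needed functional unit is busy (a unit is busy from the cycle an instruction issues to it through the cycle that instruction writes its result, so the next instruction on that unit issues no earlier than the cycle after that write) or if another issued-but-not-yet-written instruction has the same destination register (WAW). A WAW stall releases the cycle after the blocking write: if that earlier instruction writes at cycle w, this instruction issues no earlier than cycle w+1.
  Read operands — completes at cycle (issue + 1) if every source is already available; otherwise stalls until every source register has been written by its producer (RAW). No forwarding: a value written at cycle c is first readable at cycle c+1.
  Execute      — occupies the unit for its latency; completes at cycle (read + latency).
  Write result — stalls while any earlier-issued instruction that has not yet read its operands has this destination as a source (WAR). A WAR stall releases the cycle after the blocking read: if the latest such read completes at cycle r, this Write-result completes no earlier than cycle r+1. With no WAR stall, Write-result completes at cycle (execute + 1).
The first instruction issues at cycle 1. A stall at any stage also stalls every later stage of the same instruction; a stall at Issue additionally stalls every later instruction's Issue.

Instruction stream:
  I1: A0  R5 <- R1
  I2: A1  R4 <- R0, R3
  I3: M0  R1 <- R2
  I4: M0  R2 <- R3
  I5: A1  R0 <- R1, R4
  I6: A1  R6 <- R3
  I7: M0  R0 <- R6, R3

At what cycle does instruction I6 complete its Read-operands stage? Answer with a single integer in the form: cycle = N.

cycle 1: issue I1 (A0)
cycle 2: I1 read-ops; issue I2 (A1)
cycle 3: I1 finished on A0; I2 read-ops; issue I3 (M0)
cycle 4: I1→R5; I3 read-ops
cycle 5: I2 finished on A1
cycle 6: I2→R4
cycle 9: I3 finished on M0
cycle 10: I3→R1
cycle 11: issue I4 (M0)
cycle 12: I4 read-ops; issue I5 (A1)
cycle 13: I5 read-ops
cycle 15: I5 finished on A1
cycle 16: I5→R0
cycle 17: I4 finished on M0; issue I6 (A1)
cycle 18: I4→R2; I6 read-ops
cycle 19: issue I7 (M0)
cycle 20: I6 finished on A1
cycle 21: I6→R6
cycle 22: I7 read-ops
cycle 27: I7 finished on M0
cycle 28: I7→R0

cycle = 18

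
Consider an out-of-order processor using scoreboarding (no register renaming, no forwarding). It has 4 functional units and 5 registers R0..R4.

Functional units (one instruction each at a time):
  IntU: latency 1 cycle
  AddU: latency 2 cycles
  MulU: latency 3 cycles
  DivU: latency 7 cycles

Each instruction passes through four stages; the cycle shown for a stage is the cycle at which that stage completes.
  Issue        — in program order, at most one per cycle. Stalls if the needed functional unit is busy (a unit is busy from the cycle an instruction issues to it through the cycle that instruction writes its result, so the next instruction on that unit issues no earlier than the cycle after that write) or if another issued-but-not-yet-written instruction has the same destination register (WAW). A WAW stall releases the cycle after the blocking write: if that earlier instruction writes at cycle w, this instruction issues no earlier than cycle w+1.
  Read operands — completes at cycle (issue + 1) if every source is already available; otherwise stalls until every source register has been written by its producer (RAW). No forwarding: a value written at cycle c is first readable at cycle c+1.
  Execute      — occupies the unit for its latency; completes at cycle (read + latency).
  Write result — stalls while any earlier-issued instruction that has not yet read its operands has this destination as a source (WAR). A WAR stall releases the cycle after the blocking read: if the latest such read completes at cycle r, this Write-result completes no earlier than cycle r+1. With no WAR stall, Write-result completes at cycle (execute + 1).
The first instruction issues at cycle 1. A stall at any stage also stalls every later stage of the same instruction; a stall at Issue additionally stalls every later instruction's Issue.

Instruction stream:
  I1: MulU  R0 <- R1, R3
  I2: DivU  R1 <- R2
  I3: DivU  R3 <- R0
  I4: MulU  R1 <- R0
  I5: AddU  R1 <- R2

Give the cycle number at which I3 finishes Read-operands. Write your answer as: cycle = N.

[I1] 1/2/5/6
[I2] 2/3/10/11
[I3] 12/13/20/21  (struct: DivU busy until I2 writes@11)
[I4] 13/14/17/18
[I5] 19/20/22/23  (WAW R1: wait I4 write@18)

cycle = 13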